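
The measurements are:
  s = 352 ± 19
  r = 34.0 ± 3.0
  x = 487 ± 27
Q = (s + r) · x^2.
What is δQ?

Let u = s + r = 386. δu = √(δs² + δr²) = √(361 + 9.00) = 19.2, so δu/u = 0.0498.
Q is then a monomial in u, x:
δQ/Q = √((δu/u)² + (2·δx/x)²) = √(0.00248 + 0.0123) = 0.122
Q = 9.15e+07, so δQ = 0.122 × 9.15e+07 = 1.11e+07.

1.11e+07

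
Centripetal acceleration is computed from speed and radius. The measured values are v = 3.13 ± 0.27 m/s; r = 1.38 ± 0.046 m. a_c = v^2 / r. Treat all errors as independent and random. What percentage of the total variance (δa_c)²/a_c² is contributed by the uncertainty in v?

96.4%

(δa_c/a_c)² = (2·δv/v)² + (-1·δr/r)²
  v term: (2×0.0863)² = 0.0298
  r term: (-1×0.0333)² = 0.00111
Total = 0.0309. Share from v = 0.0298/0.0309 = 0.964.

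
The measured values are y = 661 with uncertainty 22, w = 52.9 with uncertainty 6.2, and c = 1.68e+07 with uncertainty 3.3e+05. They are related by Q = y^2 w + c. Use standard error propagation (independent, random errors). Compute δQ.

3.13e+06

Let p = y^2·w = 2.31e+07. δp/p = √((2·δy/y)² + (1·δw/w)²) = √(0.00443 + 0.0137) = 0.135, so δp = 3.12e+06.
Q = p + c: δQ = √(δp² + δc²) = √(9.71e+12 + 1.09e+11) = 3.13e+06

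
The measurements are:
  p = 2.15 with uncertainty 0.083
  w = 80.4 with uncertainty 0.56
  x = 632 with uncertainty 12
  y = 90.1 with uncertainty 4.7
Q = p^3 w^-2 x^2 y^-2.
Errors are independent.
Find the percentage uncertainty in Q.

Each factor contributes (exponent × relative error)² to (δQ/Q)²:
  (3·δp/p)² = (3×0.0386)² = 0.0134;  (-2·δw/w)² = (-2×0.00697)² = 0.000194;  (2·δx/x)² = (2×0.0190)² = 0.00144;  (-2·δy/y)² = (-2×0.0522)² = 0.0109
δQ/Q = √(0.0259) = 0.161

16.1%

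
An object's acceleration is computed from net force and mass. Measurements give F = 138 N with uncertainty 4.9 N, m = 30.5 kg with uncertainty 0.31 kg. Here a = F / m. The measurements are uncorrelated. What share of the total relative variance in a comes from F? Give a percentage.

92.4%

(δa/a)² = (1·δF/F)² + (-1·δm/m)²
  F term: (1×0.0355)² = 0.00126
  m term: (-1×0.0102)² = 0.000103
Total = 0.00136. Share from F = 0.00126/0.00136 = 0.924.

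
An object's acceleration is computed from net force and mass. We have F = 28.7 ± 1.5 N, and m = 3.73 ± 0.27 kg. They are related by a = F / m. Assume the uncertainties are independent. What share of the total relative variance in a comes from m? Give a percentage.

65.7%

(δa/a)² = (1·δF/F)² + (-1·δm/m)²
  F term: (1×0.0523)² = 0.00273
  m term: (-1×0.0724)² = 0.00524
Total = 0.00797. Share from m = 0.00524/0.00797 = 0.657.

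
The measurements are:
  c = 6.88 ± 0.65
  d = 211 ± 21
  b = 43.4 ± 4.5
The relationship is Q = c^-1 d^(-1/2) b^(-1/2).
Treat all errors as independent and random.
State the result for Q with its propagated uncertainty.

Each factor contributes (exponent × relative error)² to (δQ/Q)²:
  (-1·δc/c)² = (-1×0.0945)² = 0.00893;  (−½·δd/d)² = (-0.5×0.0995)² = 0.00248;  (−½·δb/b)² = (-0.5×0.104)² = 0.00269
δQ/Q = √(0.0141) = 0.119
Q = 0.00152, so δQ = 0.119 × 0.00152 = 0.000180.

0.00152 ± 0.000180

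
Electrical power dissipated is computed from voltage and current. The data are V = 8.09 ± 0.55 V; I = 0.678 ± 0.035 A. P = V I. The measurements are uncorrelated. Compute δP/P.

0.0854

P is a product of powers, so relative uncertainties combine in quadrature:
  (1·δV/V)² = (1×0.0680)² = 0.00462;  (1·δI/I)² = (1×0.0516)² = 0.00266
δP/P = √(0.00729) = 0.0854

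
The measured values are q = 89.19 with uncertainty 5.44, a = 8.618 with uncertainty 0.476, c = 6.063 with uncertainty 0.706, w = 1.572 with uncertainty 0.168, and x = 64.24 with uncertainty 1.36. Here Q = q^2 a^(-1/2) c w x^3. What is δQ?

1.45e+09

Q is a product of powers, so relative uncertainties combine in quadrature:
  (2·δq/q)² = (2×0.0610)² = 0.0149;  (−½·δa/a)² = (-0.5×0.0552)² = 0.000763;  (1·δc/c)² = (1×0.116)² = 0.0136;  (1·δw/w)² = (1×0.107)² = 0.0114;  (3·δx/x)² = (3×0.0212)² = 0.00403
δQ/Q = √(0.0447) = 0.211
Q = 6.847e+09, so δQ = 0.211 × 6.847e+09 = 1.45e+09.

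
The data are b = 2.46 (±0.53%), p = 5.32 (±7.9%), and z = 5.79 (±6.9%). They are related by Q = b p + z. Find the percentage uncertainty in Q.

5.88%

Let w = b·p = 13.1. δw/w = √((1·δb/b)² + (1·δp/p)²) = √(2.81e-05 + 0.00624) = 0.0792, so δw = 1.04.
Q = w + z: δQ = √(δw² + δz²) = √(1.07 + 0.160) = 1.11
Q = 18.9, so δQ/Q = 1.11/18.9 = 0.0588.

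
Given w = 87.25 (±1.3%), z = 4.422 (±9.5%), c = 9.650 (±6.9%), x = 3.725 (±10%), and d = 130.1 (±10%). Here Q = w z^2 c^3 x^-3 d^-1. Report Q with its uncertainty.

Products/powers → add relative errors in quadrature, weighted by exponent:
  (1·δw/w)² = (1×0.0130)² = 0.000169;  (2·δz/z)² = (2×0.0950)² = 0.0361;  (3·δc/c)² = (3×0.0690)² = 0.0428;  (-3·δx/x)² = (-3×0.100)² = 0.0900;  (-1·δd/d)² = (-1×0.100)² = 0.0100
δQ/Q = √(0.179) = 0.423
Q = 228.0, so δQ = 0.423 × 228.0 = 96.5.

228.0 ± 96.5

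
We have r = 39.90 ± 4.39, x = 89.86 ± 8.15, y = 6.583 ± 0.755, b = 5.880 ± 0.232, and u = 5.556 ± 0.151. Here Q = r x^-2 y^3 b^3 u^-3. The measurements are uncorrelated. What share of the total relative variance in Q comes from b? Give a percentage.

7.61%

(δQ/Q)² = (1·δr/r)² + (-2·δx/x)² + (3·δy/y)² + (3·δb/b)² + (-3·δu/u)²
  r term: (1×0.110)² = 0.0121
  x term: (-2×0.0907)² = 0.0329
  y term: (3×0.115)² = 0.118
  b term: (3×0.0395)² = 0.0140
  u term: (-3×0.0272)² = 0.00665
Total = 0.184. Share from b = 0.0140/0.184 = 0.0761.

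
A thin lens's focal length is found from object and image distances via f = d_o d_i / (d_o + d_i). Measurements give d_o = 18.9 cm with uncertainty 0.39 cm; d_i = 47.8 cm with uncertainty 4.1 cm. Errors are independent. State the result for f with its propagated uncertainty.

∂f/∂d_o = (d_i/(d_o+d_i))² = 0.514;  ∂f/∂d_i = (d_o/(d_o+d_i))² = 0.0803
δf = √((∂f/∂d_o · δd_o)² + (∂f/∂d_i · δd_i)²) = √(0.0401 + 0.108) = 0.385 cm
f = 13.5 cm.

13.5 ± 0.385 cm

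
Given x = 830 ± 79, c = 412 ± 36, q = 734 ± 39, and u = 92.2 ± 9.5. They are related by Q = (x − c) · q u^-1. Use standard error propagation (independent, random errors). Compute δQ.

792

Let w = x − c = 418. δw = √(δx² + δc²) = √(6240 + 1300) = 86.8, so δw/w = 0.208.
Q is then a monomial in w, q, u:
δQ/Q = √((δw/w)² + (1·δq/q)² + (-1·δu/u)²) = √(0.0431 + 0.00282 + 0.0106) = 0.238
Q = 3330, so δQ = 0.238 × 3330 = 792.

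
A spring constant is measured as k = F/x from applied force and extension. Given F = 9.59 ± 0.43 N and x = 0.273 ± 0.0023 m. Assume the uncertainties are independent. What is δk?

1.60 N/m

For a monomial k ∝ F, x^-1, fractional errors add in quadrature:
  (1·δF/F)² = (1×0.0448)² = 0.00201;  (-1·δx/x)² = (-1×0.00842)² = 7.1e-05
δk/k = √(0.00208) = 0.0456
k = 35.1 N/m, so δk = 0.0456 × 35.1 = 1.60 N/m.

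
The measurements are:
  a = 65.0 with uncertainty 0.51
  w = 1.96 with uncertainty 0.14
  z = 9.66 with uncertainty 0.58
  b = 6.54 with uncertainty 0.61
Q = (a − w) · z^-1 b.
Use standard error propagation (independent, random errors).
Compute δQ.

4.75

Let u = a − w = 63.0. δu = √(δa² + δw²) = √(0.260 + 0.0196) = 0.529, so δu/u = 0.00839.
Q is then a monomial in u, z, b:
δQ/Q = √((δu/u)² + (-1·δz/z)² + (1·δb/b)²) = √(7.04e-05 + 0.00360 + 0.00870) = 0.111
Q = 42.7, so δQ = 0.111 × 42.7 = 4.75.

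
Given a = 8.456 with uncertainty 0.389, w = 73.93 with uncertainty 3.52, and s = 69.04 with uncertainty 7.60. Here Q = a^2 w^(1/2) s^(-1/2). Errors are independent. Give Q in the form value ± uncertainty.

Each factor contributes (exponent × relative error)² to (δQ/Q)²:
  (2·δa/a)² = (2×0.0460)² = 0.00847;  (½·δw/w)² = (0.5×0.0476)² = 0.000567;  (−½·δs/s)² = (-0.5×0.110)² = 0.00303
δQ/Q = √(0.0121) = 0.110
Q = 73.99, so δQ = 0.110 × 73.99 = 8.13.

73.99 ± 8.13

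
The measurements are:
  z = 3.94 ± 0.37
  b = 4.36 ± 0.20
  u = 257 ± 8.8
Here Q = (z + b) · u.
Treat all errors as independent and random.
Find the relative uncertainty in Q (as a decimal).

0.0612

Let w = z + b = 8.30. δw = √(δz² + δb²) = √(0.137 + 0.0400) = 0.421, so δw/w = 0.0507.
Q is then a monomial in w, u:
δQ/Q = √((δw/w)² + (1·δu/u)²) = √(0.00257 + 0.00117) = 0.0612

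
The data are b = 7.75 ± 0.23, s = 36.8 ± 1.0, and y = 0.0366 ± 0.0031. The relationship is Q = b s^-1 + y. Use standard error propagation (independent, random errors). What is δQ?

Let p = b·s^-1 = 0.211. δp/p = √((1·δb/b)² + (-1·δs/s)²) = √(0.000881 + 0.000738) = 0.0402, so δp = 0.00847.
Q = p + y: δQ = √(δp² + δy²) = √(7.18e-05 + 9.61e-06) = 0.00902

0.00902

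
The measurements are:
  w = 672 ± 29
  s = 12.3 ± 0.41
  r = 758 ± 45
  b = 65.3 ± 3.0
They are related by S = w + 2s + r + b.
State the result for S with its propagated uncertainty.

For a sum/difference, combine absolute errors in quadrature:
  (δw)² = 841;  (2·δs)² = 0.672;  (δr)² = 2020;  (δb)² = 9.00
δS = √(2880) = 53.6
S = 1520.

1520 ± 53.6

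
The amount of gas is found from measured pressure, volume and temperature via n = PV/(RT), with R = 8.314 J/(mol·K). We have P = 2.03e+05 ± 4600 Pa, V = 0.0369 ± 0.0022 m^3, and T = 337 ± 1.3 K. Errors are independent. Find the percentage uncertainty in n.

6.39%

Products/powers → add relative errors in quadrature, weighted by exponent:
  (1·δP/P)² = (1×0.0227)² = 0.000513;  (1·δV/V)² = (1×0.0596)² = 0.00355;  (-1·δT/T)² = (-1×0.00386)² = 1.49e-05
δn/n = √(0.00408) = 0.0639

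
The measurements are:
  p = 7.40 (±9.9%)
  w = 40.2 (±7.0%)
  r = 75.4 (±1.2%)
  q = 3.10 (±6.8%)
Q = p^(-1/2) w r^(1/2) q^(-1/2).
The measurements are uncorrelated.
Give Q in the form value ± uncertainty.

72.9 ± 6.74

Since Q is a product/quotient, work with relative uncertainties:
  (−½·δp/p)² = (-0.5×0.0990)² = 0.00245;  (1·δw/w)² = (1×0.0700)² = 0.00490;  (½·δr/r)² = (0.5×0.0120)² = 3.6e-05;  (−½·δq/q)² = (-0.5×0.0680)² = 0.00116
δQ/Q = √(0.00854) = 0.0924
Q = 72.9, so δQ = 0.0924 × 72.9 = 6.74.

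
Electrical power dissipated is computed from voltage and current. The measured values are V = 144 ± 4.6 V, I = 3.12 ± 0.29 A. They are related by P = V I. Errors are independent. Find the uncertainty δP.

For a monomial P ∝ V, I, fractional errors add in quadrature:
  (1·δV/V)² = (1×0.0319)² = 0.00102;  (1·δI/I)² = (1×0.0929)² = 0.00864
δP/P = √(0.00966) = 0.0983
P = 449 W, so δP = 0.0983 × 449 = 44.2 W.

44.2 W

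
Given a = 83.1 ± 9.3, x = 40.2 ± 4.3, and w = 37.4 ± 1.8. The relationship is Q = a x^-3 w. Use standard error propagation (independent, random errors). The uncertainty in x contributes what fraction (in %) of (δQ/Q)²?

(δQ/Q)² = (1·δa/a)² + (-3·δx/x)² + (1·δw/w)²
  a term: (1×0.112)² = 0.0125
  x term: (-3×0.107)² = 0.103
  w term: (1×0.0481)² = 0.00232
Total = 0.118. Share from x = 0.103/0.118 = 0.874.

87.4%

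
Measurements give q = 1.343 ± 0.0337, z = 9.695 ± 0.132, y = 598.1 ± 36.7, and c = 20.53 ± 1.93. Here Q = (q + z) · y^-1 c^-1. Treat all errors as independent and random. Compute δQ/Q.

Let u = q + z = 11.04. δu = √(δq² + δz²) = √(0.00114 + 0.0174) = 0.136, so δu/u = 0.0123.
Q is then a monomial in u, y, c:
δQ/Q = √((δu/u)² + (-1·δy/y)² + (-1·δc/c)²) = √(0.000152 + 0.00377 + 0.00884) = 0.113

0.113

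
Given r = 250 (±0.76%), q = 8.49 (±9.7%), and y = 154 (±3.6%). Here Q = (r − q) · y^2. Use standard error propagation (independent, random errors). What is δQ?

Let u = r − q = 242. δu = √(δr² + δq²) = √(3.61 + 0.678) = 2.07, so δu/u = 0.00857.
Q is then a monomial in u, y:
δQ/Q = √((δu/u)² + (2·δy/y)²) = √(7.35e-05 + 0.00518) = 0.0725
Q = 5.73e+06, so δQ = 0.0725 × 5.73e+06 = 4.15e+05.

4.15e+05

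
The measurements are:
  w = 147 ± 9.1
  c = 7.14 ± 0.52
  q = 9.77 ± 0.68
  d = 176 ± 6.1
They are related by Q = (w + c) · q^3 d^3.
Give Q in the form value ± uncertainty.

(7.84 ± 1.89) × 10^11

Let u = w + c = 154. δu = √(δw² + δc²) = √(82.8 + 0.270) = 9.11, so δu/u = 0.0591.
Q is then a monomial in u, q, d:
δQ/Q = √((δu/u)² + (3·δq/q)² + (3·δd/d)²) = √(0.00350 + 0.0436 + 0.0108) = 0.241
Q = 7.84e+11, so δQ = 0.241 × 7.84e+11 = 1.89e+11.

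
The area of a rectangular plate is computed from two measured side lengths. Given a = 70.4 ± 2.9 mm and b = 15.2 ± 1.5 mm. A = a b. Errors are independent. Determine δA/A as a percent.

Relative error in a monomial: (δA/A)² = Σ (nᵢ · δxᵢ/xᵢ)².
  (1·δa/a)² = (1×0.0412)² = 0.00170;  (1·δb/b)² = (1×0.0987)² = 0.00974
δA/A = √(0.0114) = 0.107

10.7%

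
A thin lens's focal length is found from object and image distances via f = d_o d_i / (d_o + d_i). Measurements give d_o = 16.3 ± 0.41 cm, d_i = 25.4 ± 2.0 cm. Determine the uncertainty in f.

0.341 cm

∂f/∂d_o = (d_i/(d_o+d_i))² = 0.371;  ∂f/∂d_i = (d_o/(d_o+d_i))² = 0.153
δf = √((∂f/∂d_o · δd_o)² + (∂f/∂d_i · δd_i)²) = √(0.0231 + 0.0934) = 0.341 cm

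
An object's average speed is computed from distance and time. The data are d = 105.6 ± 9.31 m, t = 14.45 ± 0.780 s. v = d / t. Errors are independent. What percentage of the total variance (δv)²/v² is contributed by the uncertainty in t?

(δv/v)² = (1·δd/d)² + (-1·δt/t)²
  d term: (1×0.0882)² = 0.00777
  t term: (-1×0.0540)² = 0.00291
Total = 0.0107. Share from t = 0.00291/0.0107 = 0.273.

27.3%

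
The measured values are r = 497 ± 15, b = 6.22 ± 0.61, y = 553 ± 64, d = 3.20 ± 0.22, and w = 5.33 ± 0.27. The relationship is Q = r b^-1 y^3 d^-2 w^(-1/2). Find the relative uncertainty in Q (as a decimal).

For a monomial Q ∝ r, b^-1, y^3, d^-2, w^(-1/2), fractional errors add in quadrature:
  (1·δr/r)² = (1×0.0302)² = 0.000911;  (-1·δb/b)² = (-1×0.0981)² = 0.00962;  (3·δy/y)² = (3×0.116)² = 0.121;  (-2·δd/d)² = (-2×0.0687)² = 0.0189;  (−½·δw/w)² = (-0.5×0.0507)² = 0.000642
δQ/Q = √(0.151) = 0.388

0.388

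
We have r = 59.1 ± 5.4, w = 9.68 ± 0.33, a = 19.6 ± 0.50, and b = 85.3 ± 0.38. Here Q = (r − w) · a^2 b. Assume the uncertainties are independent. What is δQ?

1.96e+05

Let u = r − w = 49.4. δu = √(δr² + δw²) = √(29.2 + 0.109) = 5.41, so δu/u = 0.109.
Q is then a monomial in u, a, b:
δQ/Q = √((δu/u)² + (2·δa/a)² + (1·δb/b)²) = √(0.0120 + 0.00260 + 1.98e-05) = 0.121
Q = 1.62e+06, so δQ = 0.121 × 1.62e+06 = 1.96e+05.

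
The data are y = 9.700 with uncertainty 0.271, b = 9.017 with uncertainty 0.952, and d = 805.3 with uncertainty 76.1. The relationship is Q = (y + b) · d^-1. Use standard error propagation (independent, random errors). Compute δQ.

Let u = y + b = 18.72. δu = √(δy² + δb²) = √(0.0734 + 0.906) = 0.990, so δu/u = 0.0529.
Q is then a monomial in u, d:
δQ/Q = √((δu/u)² + (-1·δd/d)²) = √(0.00280 + 0.00893) = 0.108
Q = 0.02324, so δQ = 0.108 × 0.02324 = 0.00252.

0.00252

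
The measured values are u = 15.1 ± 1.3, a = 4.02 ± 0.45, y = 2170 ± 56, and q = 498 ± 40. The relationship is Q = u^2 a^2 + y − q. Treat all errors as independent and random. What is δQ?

Let p = u^2·a^2 = 3680. δp/p = √((2·δu/u)² + (2·δa/a)²) = √(0.0296 + 0.0501) = 0.282, so δp = 1040.
Q = p + y − q: δQ = √(δp² + δy² + δq²) = √(1.08e+06 + 3140 + 1600) = 1040

1040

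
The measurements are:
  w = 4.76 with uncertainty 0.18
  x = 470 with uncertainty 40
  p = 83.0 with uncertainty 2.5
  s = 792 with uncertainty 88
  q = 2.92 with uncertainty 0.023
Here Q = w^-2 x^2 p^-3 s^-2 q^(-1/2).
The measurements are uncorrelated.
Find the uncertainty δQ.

Products/powers → add relative errors in quadrature, weighted by exponent:
  (-2·δw/w)² = (-2×0.0378)² = 0.00572;  (2·δx/x)² = (2×0.0851)² = 0.0290;  (-3·δp/p)² = (-3×0.0301)² = 0.00817;  (-2·δs/s)² = (-2×0.111)² = 0.0494;  (−½·δq/q)² = (-0.5×0.00788)² = 1.55e-05
δQ/Q = √(0.0923) = 0.304
Q = 1.59e-08, so δQ = 0.304 × 1.59e-08 = 4.83e-09.

4.83e-09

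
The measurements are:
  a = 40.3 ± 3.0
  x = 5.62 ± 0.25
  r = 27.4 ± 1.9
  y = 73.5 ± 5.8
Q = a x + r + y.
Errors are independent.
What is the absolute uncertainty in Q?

20.6

Let p = a·x = 226. δp/p = √((1·δa/a)² + (1·δx/x)²) = √(0.00554 + 0.00198) = 0.0867, so δp = 19.6.
Q = p + r + y: δQ = √(δp² + δr² + δy²) = √(386 + 3.61 + 33.6) = 20.6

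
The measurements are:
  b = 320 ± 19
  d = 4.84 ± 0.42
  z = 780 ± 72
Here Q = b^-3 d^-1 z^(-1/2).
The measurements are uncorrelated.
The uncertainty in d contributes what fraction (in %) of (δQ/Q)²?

18.2%

(δQ/Q)² = (-3·δb/b)² + (-1·δd/d)² + (−½·δz/z)²
  b term: (-3×0.0594)² = 0.0317
  d term: (-1×0.0868)² = 0.00753
  z term: (-0.5×0.0923)² = 0.00213
Total = 0.0414. Share from d = 0.00753/0.0414 = 0.182.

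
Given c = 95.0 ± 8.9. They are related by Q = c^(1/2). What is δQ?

0.457

Relative error in a monomial: (δQ/Q)² = Σ (nᵢ · δxᵢ/xᵢ)².
  (½·δc/c)² = (0.5×0.0937)² = 0.00219
δQ/Q = √(0.00219) = 0.0468
Q = 9.75, so δQ = 0.0468 × 9.75 = 0.457.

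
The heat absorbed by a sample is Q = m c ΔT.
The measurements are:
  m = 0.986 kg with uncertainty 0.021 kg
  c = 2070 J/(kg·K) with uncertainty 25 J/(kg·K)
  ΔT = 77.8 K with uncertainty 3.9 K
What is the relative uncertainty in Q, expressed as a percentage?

Q is a product of powers, so relative uncertainties combine in quadrature:
  (1·δm/m)² = (1×0.0213)² = 0.000454;  (1·δc/c)² = (1×0.0121)² = 0.000146;  (1·δΔT/ΔT)² = (1×0.0501)² = 0.00251
δQ/Q = √(0.00311) = 0.0558

5.58%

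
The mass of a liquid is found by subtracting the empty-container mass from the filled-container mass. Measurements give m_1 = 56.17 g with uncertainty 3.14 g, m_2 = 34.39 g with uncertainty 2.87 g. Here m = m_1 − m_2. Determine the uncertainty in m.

m is a linear combination, so absolute uncertainties add in quadrature:
  (δm_1)² = 9.86;  (δm_2)² = 8.24
δm = √(18.1) = 4.25 g

4.25 g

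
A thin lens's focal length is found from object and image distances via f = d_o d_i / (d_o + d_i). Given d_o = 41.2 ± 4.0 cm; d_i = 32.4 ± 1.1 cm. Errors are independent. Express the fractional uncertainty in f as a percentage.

∂f/∂d_o = (d_i/(d_o+d_i))² = 0.194;  ∂f/∂d_i = (d_o/(d_o+d_i))² = 0.313
δf = √((∂f/∂d_o · δd_o)² + (∂f/∂d_i · δd_i)²) = √(0.601 + 0.119) = 0.848 cm
f = 18.1 cm, so δf/f = 0.848/18.1 = 0.0468.

4.68%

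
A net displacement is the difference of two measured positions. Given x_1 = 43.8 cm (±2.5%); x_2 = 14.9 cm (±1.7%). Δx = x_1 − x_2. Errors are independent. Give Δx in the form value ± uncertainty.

Absolute uncertainties add in quadrature for a linear combination:
  (δx_1)² = 1.20;  (δx_2)² = 0.0642
δΔx = √(1.26) = 1.12 cm
Δx = 28.9 cm.

28.9 ± 1.12 cm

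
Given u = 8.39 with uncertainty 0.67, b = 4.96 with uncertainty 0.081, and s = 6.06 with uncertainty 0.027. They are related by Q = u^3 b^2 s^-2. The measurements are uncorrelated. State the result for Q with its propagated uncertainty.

Relative error in a monomial: (δQ/Q)² = Σ (nᵢ · δxᵢ/xᵢ)².
  (3·δu/u)² = (3×0.0799)² = 0.0574;  (2·δb/b)² = (2×0.0163)² = 0.00107;  (-2·δs/s)² = (-2×0.00446)² = 7.94e-05
δQ/Q = √(0.0585) = 0.242
Q = 396, so δQ = 0.242 × 396 = 95.7.

396 ± 95.7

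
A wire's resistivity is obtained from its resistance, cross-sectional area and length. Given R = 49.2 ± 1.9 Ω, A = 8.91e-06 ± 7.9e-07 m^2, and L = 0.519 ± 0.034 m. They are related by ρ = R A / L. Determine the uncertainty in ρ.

ρ is a product of powers, so relative uncertainties combine in quadrature:
  (1·δR/R)² = (1×0.0386)² = 0.00149;  (1·δA/A)² = (1×0.0887)² = 0.00786;  (-1·δL/L)² = (-1×0.0655)² = 0.00429
δρ/ρ = √(0.0136) = 0.117
ρ = 0.000845 Ω·m, so δρ = 0.117 × 0.000845 = 9.87e-05 Ω·m.

9.87e-05 Ω·m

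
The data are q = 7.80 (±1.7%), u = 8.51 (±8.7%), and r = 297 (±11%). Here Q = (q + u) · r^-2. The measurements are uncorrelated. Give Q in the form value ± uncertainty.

Let w = q + u = 16.3. δw = √(δq² + δu²) = √(0.0176 + 0.548) = 0.752, so δw/w = 0.0461.
Q is then a monomial in w, r:
δQ/Q = √((δw/w)² + (-2·δr/r)²) = √(0.00213 + 0.0484) = 0.225
Q = 0.000185, so δQ = 0.225 × 0.000185 = 4.16e-05.

(1.85 ± 0.416) × 10^-4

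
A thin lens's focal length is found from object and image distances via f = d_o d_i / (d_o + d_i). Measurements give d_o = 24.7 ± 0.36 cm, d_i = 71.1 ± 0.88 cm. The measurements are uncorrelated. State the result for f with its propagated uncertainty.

18.3 ± 0.207 cm

∂f/∂d_o = (d_i/(d_o+d_i))² = 0.551;  ∂f/∂d_i = (d_o/(d_o+d_i))² = 0.0665
δf = √((∂f/∂d_o · δd_o)² + (∂f/∂d_i · δd_i)²) = √(0.0393 + 0.00342) = 0.207 cm
f = 18.3 cm.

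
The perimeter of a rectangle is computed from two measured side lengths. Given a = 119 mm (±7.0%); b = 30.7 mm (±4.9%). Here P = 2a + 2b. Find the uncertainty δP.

Absolute uncertainties add in quadrature for a linear combination:
  (2·δa)² = 278;  (2·δb)² = 9.05
δP = √(287) = 16.9 mm

16.9 mm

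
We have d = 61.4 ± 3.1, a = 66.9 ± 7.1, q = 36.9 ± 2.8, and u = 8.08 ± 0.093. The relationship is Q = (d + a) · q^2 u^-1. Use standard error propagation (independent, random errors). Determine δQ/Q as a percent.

Let w = d + a = 128. δw = √(δd² + δa²) = √(9.61 + 50.4) = 7.75, so δw/w = 0.0604.
Q is then a monomial in w, q, u:
δQ/Q = √((δw/w)² + (2·δq/q)² + (-1·δu/u)²) = √(0.00365 + 0.0230 + 0.000132) = 0.164

16.4%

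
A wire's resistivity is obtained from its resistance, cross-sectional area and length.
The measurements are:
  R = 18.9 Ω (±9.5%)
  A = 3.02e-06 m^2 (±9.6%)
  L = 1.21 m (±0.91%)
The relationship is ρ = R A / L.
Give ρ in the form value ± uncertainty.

Since ρ is a product/quotient, work with relative uncertainties:
  (1·δR/R)² = (1×0.0950)² = 0.00903;  (1·δA/A)² = (1×0.0960)² = 0.00922;  (-1·δL/L)² = (-1×0.00910)² = 8.28e-05
δρ/ρ = √(0.0183) = 0.135
ρ = 4.72e-05 Ω·m, so δρ = 0.135 × 4.72e-05 = 6.39e-06 Ω·m.

(4.72 ± 0.639) × 10^-5 Ω·m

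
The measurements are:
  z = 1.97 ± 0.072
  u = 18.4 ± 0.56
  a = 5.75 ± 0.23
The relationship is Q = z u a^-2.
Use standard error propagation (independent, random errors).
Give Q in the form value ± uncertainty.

For a monomial Q ∝ z, u, a^-2, fractional errors add in quadrature:
  (1·δz/z)² = (1×0.0365)² = 0.00134;  (1·δu/u)² = (1×0.0304)² = 0.000926;  (-2·δa/a)² = (-2×0.0400)² = 0.00640
δQ/Q = √(0.00866) = 0.0931
Q = 1.10, so δQ = 0.0931 × 1.10 = 0.102.

1.10 ± 0.102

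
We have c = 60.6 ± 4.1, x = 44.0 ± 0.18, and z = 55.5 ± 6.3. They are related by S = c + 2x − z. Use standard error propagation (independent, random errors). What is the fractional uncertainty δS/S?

0.0808

S is a linear combination, so absolute uncertainties add in quadrature:
  (δc)² = 16.8;  (2·δx)² = 0.130;  (δz)² = 39.7
δS = √(56.6) = 7.53
S = 93.1, so δS/S = 7.53/93.1 = 0.0808.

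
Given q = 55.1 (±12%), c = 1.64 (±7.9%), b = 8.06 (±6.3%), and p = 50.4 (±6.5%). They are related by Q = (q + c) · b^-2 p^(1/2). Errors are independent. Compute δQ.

Let u = q + c = 56.7. δu = √(δq² + δc²) = √(43.7 + 0.0168) = 6.61, so δu/u = 0.117.
Q is then a monomial in u, b, p:
δQ/Q = √((δu/u)² + (-2·δb/b)² + (½·δp/p)²) = √(0.0136 + 0.0159 + 0.00106) = 0.175
Q = 6.20, so δQ = 0.175 × 6.20 = 1.08.

1.08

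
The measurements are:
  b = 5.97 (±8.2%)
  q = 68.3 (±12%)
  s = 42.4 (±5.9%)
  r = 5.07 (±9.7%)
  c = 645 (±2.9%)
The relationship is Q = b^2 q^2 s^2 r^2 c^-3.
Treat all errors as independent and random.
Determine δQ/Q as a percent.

37.9%

For a monomial Q ∝ b^2, q^2, s^2, r^2, c^-3, fractional errors add in quadrature:
  (2·δb/b)² = (2×0.0820)² = 0.0269;  (2·δq/q)² = (2×0.120)² = 0.0576;  (2·δs/s)² = (2×0.0590)² = 0.0139;  (2·δr/r)² = (2×0.0970)² = 0.0376;  (-3·δc/c)² = (-3×0.0290)² = 0.00757
δQ/Q = √(0.144) = 0.379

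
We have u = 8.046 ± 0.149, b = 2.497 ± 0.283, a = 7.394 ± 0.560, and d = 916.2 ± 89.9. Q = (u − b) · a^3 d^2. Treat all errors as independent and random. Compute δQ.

5.76e+08

Let w = u − b = 5.549. δw = √(δu² + δb²) = √(0.0222 + 0.0801) = 0.320, so δw/w = 0.0576.
Q is then a monomial in w, a, d:
δQ/Q = √((δw/w)² + (3·δa/a)² + (2·δd/d)²) = √(0.00332 + 0.0516 + 0.0385) = 0.306
Q = 1.883e+09, so δQ = 0.306 × 1.883e+09 = 5.76e+08.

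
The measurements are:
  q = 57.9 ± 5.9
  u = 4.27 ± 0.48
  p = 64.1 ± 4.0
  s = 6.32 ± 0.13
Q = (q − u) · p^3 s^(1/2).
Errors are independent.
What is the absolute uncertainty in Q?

Let w = q − u = 53.6. δw = √(δq² + δu²) = √(34.8 + 0.230) = 5.92, so δw/w = 0.110.
Q is then a monomial in w, p, s:
δQ/Q = √((δw/w)² + (3·δp/p)² + (½·δs/s)²) = √(0.0122 + 0.0350 + 0.000106) = 0.218
Q = 3.55e+07, so δQ = 0.218 × 3.55e+07 = 7.73e+06.

7.73e+06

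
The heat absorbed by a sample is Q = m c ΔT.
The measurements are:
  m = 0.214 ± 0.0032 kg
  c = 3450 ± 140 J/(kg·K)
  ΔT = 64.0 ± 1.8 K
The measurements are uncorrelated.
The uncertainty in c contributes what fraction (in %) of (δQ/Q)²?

61.9%

(δQ/Q)² = (1·δm/m)² + (1·δc/c)² + (1·δΔT/ΔT)²
  m term: (1×0.0150)² = 0.000224
  c term: (1×0.0406)² = 0.00165
  ΔT term: (1×0.0281)² = 0.000791
Total = 0.00266. Share from c = 0.00165/0.00266 = 0.619.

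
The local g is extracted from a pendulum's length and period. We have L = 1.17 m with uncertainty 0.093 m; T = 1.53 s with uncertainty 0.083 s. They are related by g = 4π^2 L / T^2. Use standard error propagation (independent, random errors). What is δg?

2.65 m/s^2

Each factor contributes (exponent × relative error)² to (δg/g)²:
  (1·δL/L)² = (1×0.0795)² = 0.00632;  (-2·δT/T)² = (-2×0.0542)² = 0.0118
δg/g = √(0.0181) = 0.134
g = 19.7 m/s^2, so δg = 0.134 × 19.7 = 2.65 m/s^2.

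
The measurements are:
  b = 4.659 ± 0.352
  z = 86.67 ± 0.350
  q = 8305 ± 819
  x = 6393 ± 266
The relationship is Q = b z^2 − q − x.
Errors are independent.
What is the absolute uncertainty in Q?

Let p = b·z^2 = 35000. δp/p = √((1·δb/b)² + (2·δz/z)²) = √(0.00571 + 6.52e-05) = 0.0760, so δp = 2660.
Q = p − q − x: δQ = √(δp² + δq² + δx²) = √(7.07e+06 + 6.71e+05 + 70800) = 2800

2800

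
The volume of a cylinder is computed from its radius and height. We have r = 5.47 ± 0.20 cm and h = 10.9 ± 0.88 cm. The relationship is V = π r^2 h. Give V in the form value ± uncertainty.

1020 ± 112 cm^3

For a monomial V ∝ r^2, h, fractional errors add in quadrature:
  (2·δr/r)² = (2×0.0366)² = 0.00535;  (1·δh/h)² = (1×0.0807)² = 0.00652
δV/V = √(0.0119) = 0.109
V = 1020 cm^3, so δV = 0.109 × 1020 = 112 cm^3.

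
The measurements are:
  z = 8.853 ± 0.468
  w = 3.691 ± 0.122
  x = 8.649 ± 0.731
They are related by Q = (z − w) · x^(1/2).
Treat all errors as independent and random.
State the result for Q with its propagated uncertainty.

15.18 ± 1.56

Let u = z − w = 5.162. δu = √(δz² + δw²) = √(0.219 + 0.0149) = 0.484, so δu/u = 0.0937.
Q is then a monomial in u, x:
δQ/Q = √((δu/u)² + (½·δx/x)²) = √(0.00878 + 0.00179) = 0.103
Q = 15.18, so δQ = 0.103 × 15.18 = 1.56.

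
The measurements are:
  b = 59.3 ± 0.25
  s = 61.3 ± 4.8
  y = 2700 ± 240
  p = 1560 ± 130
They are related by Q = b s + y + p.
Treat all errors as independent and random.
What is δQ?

395

Let w = b·s = 3640. δw/w = √((1·δb/b)² + (1·δs/s)²) = √(1.78e-05 + 0.00613) = 0.0784, so δw = 285.
Q = w + y + p: δQ = √(δw² + δy² + δp²) = √(81300 + 57600 + 16900) = 395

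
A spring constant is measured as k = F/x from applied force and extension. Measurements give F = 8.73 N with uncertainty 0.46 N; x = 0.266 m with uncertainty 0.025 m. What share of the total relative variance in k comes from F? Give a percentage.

(δk/k)² = (1·δF/F)² + (-1·δx/x)²
  F term: (1×0.0527)² = 0.00278
  x term: (-1×0.0940)² = 0.00883
Total = 0.0116. Share from F = 0.00278/0.0116 = 0.239.

23.9%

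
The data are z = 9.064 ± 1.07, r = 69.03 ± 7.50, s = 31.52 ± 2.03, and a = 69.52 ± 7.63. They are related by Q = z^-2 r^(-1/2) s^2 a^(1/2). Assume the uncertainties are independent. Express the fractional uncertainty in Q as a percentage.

28.0%

Each factor contributes (exponent × relative error)² to (δQ/Q)²:
  (-2·δz/z)² = (-2×0.118)² = 0.0557;  (−½·δr/r)² = (-0.5×0.109)² = 0.00295;  (2·δs/s)² = (2×0.0644)² = 0.0166;  (½·δa/a)² = (0.5×0.110)² = 0.00301
δQ/Q = √(0.0783) = 0.280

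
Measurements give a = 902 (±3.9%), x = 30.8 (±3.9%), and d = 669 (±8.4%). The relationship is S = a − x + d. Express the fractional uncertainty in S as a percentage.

4.31%

Sums and differences: (δS)² = Σ (cᵢ δxᵢ)².
  (δa)² = 1240;  (δx)² = 1.44;  (δd)² = 3160
δS = √(4400) = 66.3
S = 1540, so δS/S = 66.3/1540 = 0.0431.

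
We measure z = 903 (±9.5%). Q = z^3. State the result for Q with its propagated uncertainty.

Q ∝ z^3, so δQ/Q = |3| · δz/z = 3 × 0.0950 = 0.285.
Q = 7.36e+08, so δQ = 0.285 × 7.36e+08 = 2.1e+08.

(7.36 ± 2.10) × 10^8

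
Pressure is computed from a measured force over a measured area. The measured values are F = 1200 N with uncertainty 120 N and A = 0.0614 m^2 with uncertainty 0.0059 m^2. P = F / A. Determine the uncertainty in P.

2710 Pa

Since P is a product/quotient, work with relative uncertainties:
  (1·δF/F)² = (1×0.100)² = 0.0100;  (-1·δA/A)² = (-1×0.0961)² = 0.00923
δP/P = √(0.0192) = 0.139
P = 19500 Pa, so δP = 0.139 × 19500 = 2710 Pa.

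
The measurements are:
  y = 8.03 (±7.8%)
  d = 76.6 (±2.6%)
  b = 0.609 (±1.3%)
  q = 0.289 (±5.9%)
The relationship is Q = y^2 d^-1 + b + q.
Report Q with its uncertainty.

Let p = y^2·d^-1 = 0.842. δp/p = √((2·δy/y)² + (-1·δd/d)²) = √(0.0243 + 0.000676) = 0.158, so δp = 0.133.
Q = p + b + q: δQ = √(δp² + δb² + δq²) = √(0.0177 + 6.27e-05 + 0.000291) = 0.134
Q = 1.74.

1.74 ± 0.134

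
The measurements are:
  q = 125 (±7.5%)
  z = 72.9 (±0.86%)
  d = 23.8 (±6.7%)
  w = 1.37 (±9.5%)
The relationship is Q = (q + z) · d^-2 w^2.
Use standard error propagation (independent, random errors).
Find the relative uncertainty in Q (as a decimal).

0.237

Let u = q + z = 198. δu = √(δq² + δz²) = √(87.9 + 0.393) = 9.40, so δu/u = 0.0475.
Q is then a monomial in u, d, w:
δQ/Q = √((δu/u)² + (-2·δd/d)² + (2·δw/w)²) = √(0.00225 + 0.0180 + 0.0361) = 0.237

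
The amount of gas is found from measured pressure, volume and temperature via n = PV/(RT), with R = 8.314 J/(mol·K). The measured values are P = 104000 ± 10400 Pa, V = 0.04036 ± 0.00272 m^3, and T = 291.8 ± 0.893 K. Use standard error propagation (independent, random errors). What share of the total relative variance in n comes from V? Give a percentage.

31.2%

(δn/n)² = (1·δP/P)² + (1·δV/V)² + (-1·δT/T)²
  P term: (1×0.100)² = 0.0100
  V term: (1×0.0674)² = 0.00454
  T term: (-1×0.00306)² = 9.37e-06
Total = 0.0146. Share from V = 0.00454/0.0146 = 0.312.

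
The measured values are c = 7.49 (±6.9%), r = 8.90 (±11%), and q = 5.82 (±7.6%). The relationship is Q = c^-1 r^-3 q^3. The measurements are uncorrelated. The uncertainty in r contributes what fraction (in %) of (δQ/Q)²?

65.7%

(δQ/Q)² = (-1·δc/c)² + (-3·δr/r)² + (3·δq/q)²
  c term: (-1×0.0690)² = 0.00476
  r term: (-3×0.110)² = 0.109
  q term: (3×0.0760)² = 0.0520
Total = 0.166. Share from r = 0.109/0.166 = 0.657.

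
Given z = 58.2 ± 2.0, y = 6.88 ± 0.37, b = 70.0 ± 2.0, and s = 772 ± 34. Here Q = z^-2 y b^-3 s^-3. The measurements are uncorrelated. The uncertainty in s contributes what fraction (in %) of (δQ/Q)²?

53.8%

(δQ/Q)² = (-2·δz/z)² + (1·δy/y)² + (-3·δb/b)² + (-3·δs/s)²
  z term: (-2×0.0344)² = 0.00472
  y term: (1×0.0538)² = 0.00289
  b term: (-3×0.0286)² = 0.00735
  s term: (-3×0.0440)² = 0.0175
Total = 0.0324. Share from s = 0.0175/0.0324 = 0.538.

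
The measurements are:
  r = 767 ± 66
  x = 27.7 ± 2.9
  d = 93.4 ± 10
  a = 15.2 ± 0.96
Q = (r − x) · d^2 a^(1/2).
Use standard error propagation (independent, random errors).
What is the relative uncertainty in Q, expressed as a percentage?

23.4%

Let u = r − x = 739. δu = √(δr² + δx²) = √(4360 + 8.41) = 66.1, so δu/u = 0.0894.
Q is then a monomial in u, d, a:
δQ/Q = √((δu/u)² + (2·δd/d)² + (½·δa/a)²) = √(0.00799 + 0.0459 + 0.000997) = 0.234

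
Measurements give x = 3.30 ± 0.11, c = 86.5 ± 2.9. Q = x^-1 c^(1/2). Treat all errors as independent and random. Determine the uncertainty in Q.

0.105

Each factor contributes (exponent × relative error)² to (δQ/Q)²:
  (-1·δx/x)² = (-1×0.0333)² = 0.00111;  (½·δc/c)² = (0.5×0.0335)² = 0.000281
δQ/Q = √(0.00139) = 0.0373
Q = 2.82, so δQ = 0.0373 × 2.82 = 0.105.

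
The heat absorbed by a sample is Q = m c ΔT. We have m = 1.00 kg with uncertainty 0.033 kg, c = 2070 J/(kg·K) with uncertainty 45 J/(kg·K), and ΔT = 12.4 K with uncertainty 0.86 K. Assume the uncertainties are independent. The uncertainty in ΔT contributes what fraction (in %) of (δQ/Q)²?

75.5%

(δQ/Q)² = (1·δm/m)² + (1·δc/c)² + (1·δΔT/ΔT)²
  m term: (1×0.0330)² = 0.00109
  c term: (1×0.0217)² = 0.000473
  ΔT term: (1×0.0694)² = 0.00481
Total = 0.00637. Share from ΔT = 0.00481/0.00637 = 0.755.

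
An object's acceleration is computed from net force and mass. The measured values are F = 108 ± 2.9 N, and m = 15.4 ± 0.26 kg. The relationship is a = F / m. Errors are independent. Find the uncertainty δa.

a is a product of powers, so relative uncertainties combine in quadrature:
  (1·δF/F)² = (1×0.0269)² = 0.000721;  (-1·δm/m)² = (-1×0.0169)² = 0.000285
δa/a = √(0.00101) = 0.0317
a = 7.01 m/s^2, so δa = 0.0317 × 7.01 = 0.222 m/s^2.

0.222 m/s^2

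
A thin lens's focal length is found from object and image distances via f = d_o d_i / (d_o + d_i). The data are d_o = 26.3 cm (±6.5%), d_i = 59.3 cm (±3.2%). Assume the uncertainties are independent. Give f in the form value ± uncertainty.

∂f/∂d_o = (d_i/(d_o+d_i))² = 0.480;  ∂f/∂d_i = (d_o/(d_o+d_i))² = 0.0944
δf = √((∂f/∂d_o · δd_o)² + (∂f/∂d_i · δd_i)²) = √(0.673 + 0.0321) = 0.840 cm
f = 18.2 cm.

18.2 ± 0.840 cm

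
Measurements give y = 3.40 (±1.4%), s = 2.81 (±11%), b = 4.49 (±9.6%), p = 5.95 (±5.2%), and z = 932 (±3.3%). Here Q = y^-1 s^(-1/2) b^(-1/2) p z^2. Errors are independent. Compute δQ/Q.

0.112

Since Q is a product/quotient, work with relative uncertainties:
  (-1·δy/y)² = (-1×0.0140)² = 0.000196;  (−½·δs/s)² = (-0.5×0.110)² = 0.00302;  (−½·δb/b)² = (-0.5×0.0960)² = 0.00230;  (1·δp/p)² = (1×0.0520)² = 0.00270;  (2·δz/z)² = (2×0.0330)² = 0.00436
δQ/Q = √(0.0126) = 0.112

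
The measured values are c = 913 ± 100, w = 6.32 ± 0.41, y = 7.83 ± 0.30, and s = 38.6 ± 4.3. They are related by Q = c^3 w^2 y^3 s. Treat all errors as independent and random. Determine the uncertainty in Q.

Q is a product of powers, so relative uncertainties combine in quadrature:
  (3·δc/c)² = (3×0.110)² = 0.108;  (2·δw/w)² = (2×0.0649)² = 0.0168;  (3·δy/y)² = (3×0.0383)² = 0.0132;  (1·δs/s)² = (1×0.111)² = 0.0124
δQ/Q = √(0.150) = 0.388
Q = 5.63e+14, so δQ = 0.388 × 5.63e+14 = 2.18e+14.

2.18e+14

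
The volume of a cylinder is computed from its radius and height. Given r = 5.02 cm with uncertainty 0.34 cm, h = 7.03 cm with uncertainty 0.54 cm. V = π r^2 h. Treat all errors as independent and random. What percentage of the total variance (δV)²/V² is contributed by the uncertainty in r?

(δV/V)² = (2·δr/r)² + (1·δh/h)²
  r term: (2×0.0677)² = 0.0183
  h term: (1×0.0768)² = 0.00590
Total = 0.0242. Share from r = 0.0183/0.0242 = 0.757.

75.7%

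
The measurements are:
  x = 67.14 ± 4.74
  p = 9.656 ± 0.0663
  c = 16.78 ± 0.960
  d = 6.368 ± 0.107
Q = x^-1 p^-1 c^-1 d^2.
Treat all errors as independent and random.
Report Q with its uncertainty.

Since Q is a product/quotient, work with relative uncertainties:
  (-1·δx/x)² = (-1×0.0706)² = 0.00498;  (-1·δp/p)² = (-1×0.00687)² = 4.71e-05;  (-1·δc/c)² = (-1×0.0572)² = 0.00327;  (2·δd/d)² = (2×0.0168)² = 0.00113
δQ/Q = √(0.00943) = 0.0971
Q = 0.003728, so δQ = 0.0971 × 0.003728 = 0.000362.

0.003728 ± 0.000362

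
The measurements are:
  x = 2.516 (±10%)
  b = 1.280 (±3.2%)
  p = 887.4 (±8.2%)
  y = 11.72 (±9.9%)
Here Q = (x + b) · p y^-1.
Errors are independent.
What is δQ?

41.7

Let u = x + b = 3.796. δu = √(δx² + δb²) = √(0.0633 + 0.00168) = 0.255, so δu/u = 0.0672.
Q is then a monomial in u, p, y:
δQ/Q = √((δu/u)² + (1·δp/p)² + (-1·δy/y)²) = √(0.00451 + 0.00672 + 0.00980) = 0.145
Q = 287.4, so δQ = 0.145 × 287.4 = 41.7.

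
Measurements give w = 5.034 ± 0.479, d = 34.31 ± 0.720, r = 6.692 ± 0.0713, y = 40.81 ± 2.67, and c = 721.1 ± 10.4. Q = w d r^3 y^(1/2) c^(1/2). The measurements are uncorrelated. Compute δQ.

Products/powers → add relative errors in quadrature, weighted by exponent:
  (1·δw/w)² = (1×0.0952)² = 0.00905;  (1·δd/d)² = (1×0.0210)² = 0.000440;  (3·δr/r)² = (3×0.0107)² = 0.00102;  (½·δy/y)² = (0.5×0.0654)² = 0.00107;  (½·δc/c)² = (0.5×0.0144)² = 5.2e-05
δQ/Q = √(0.0116) = 0.108
Q = 8.879e+06, so δQ = 0.108 × 8.879e+06 = 9.58e+05.

9.58e+05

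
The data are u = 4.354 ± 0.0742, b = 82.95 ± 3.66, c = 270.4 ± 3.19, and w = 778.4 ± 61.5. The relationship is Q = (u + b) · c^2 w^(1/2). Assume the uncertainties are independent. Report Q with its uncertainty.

(1.781 ± 0.111) × 10^8

Let h = u + b = 87.30. δh = √(δu² + δb²) = √(0.00551 + 13.4) = 3.66, so δh/h = 0.0419.
Q is then a monomial in h, c, w:
δQ/Q = √((δh/h)² + (2·δc/c)² + (½·δw/w)²) = √(0.00176 + 0.000557 + 0.00156) = 0.0623
Q = 1.781e+08, so δQ = 0.0623 × 1.781e+08 = 1.11e+07.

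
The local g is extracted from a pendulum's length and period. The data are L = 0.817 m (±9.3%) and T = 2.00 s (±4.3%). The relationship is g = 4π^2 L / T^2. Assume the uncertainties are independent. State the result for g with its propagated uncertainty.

8.06 ± 1.02 m/s^2

Each factor contributes (exponent × relative error)² to (δg/g)²:
  (1·δL/L)² = (1×0.0930)² = 0.00865;  (-2·δT/T)² = (-2×0.0430)² = 0.00740
δg/g = √(0.0160) = 0.127
g = 8.06 m/s^2, so δg = 0.127 × 8.06 = 1.02 m/s^2.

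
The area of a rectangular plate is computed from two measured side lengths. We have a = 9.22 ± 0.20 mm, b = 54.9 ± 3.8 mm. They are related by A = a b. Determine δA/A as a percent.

For a monomial A ∝ a, b, fractional errors add in quadrature:
  (1·δa/a)² = (1×0.0217)² = 0.000471;  (1·δb/b)² = (1×0.0692)² = 0.00479
δA/A = √(0.00526) = 0.0725

7.25%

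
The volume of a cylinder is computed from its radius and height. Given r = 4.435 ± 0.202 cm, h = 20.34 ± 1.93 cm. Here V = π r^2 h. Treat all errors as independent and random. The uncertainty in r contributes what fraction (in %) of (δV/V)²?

48.0%

(δV/V)² = (2·δr/r)² + (1·δh/h)²
  r term: (2×0.0455)² = 0.00830
  h term: (1×0.0949)² = 0.00900
Total = 0.0173. Share from r = 0.00830/0.0173 = 0.480.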